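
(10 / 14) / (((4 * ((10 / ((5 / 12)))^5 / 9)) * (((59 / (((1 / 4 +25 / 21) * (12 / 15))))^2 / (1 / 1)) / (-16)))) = -14641 / 11884047114240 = -0.00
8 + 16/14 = 64/7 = 9.14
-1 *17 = -17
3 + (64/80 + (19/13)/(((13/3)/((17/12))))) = 14459/3380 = 4.28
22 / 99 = 2 / 9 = 0.22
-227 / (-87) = 2.61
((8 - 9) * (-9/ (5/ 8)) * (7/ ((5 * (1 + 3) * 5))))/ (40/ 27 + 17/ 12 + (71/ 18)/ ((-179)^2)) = 436013928/ 1253657375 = 0.35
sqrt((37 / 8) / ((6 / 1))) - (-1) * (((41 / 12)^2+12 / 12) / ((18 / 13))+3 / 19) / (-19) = -458551 / 935712+sqrt(111) / 12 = 0.39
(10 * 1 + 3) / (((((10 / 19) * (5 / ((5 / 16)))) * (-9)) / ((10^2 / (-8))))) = 1235 / 576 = 2.14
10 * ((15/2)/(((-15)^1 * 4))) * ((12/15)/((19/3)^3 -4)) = -0.00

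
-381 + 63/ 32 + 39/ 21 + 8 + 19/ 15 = -1236169/ 3360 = -367.91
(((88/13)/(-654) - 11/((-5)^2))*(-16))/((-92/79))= -15124076/2444325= -6.19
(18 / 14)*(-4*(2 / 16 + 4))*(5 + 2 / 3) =-1683 / 14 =-120.21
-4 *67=-268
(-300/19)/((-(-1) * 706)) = -150/6707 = -0.02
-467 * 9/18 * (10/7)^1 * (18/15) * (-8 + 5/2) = 15411/7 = 2201.57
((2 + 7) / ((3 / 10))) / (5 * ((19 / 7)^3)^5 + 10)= 9495123019886 / 5060378841665939395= 0.00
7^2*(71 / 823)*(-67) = -233093 / 823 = -283.22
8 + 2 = 10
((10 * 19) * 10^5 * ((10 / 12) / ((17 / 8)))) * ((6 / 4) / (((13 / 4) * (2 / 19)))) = 7220000000 / 221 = 32669683.26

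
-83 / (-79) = 1.05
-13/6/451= -13/2706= -0.00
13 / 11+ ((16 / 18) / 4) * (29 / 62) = 1.29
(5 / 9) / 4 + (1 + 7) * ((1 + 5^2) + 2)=8069 / 36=224.14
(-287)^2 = 82369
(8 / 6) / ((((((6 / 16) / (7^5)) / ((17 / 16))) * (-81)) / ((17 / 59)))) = -9714446 / 43011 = -225.86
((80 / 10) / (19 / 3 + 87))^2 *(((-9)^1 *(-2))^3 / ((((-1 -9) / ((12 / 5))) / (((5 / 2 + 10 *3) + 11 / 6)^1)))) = -10812528 / 30625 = -353.06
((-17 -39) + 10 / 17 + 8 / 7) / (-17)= 6458 / 2023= 3.19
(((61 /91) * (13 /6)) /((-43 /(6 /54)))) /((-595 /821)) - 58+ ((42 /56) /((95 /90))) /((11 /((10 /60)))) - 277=-1354183879957 /4042532340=-334.98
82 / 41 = 2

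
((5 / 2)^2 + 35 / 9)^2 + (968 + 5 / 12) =1388293 / 1296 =1071.21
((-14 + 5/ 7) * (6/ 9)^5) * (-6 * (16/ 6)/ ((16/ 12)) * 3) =3968/ 63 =62.98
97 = 97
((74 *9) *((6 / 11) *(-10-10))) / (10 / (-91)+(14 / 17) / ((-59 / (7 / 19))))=2887421355 / 45716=63159.97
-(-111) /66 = 37 /22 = 1.68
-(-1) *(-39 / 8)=-39 / 8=-4.88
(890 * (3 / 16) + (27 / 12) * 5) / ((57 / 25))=625 / 8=78.12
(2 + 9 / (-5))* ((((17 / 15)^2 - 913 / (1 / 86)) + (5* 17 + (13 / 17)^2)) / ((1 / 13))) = -66299795627 / 325125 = -203920.94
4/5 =0.80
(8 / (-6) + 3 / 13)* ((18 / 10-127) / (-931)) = -26918 / 181545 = -0.15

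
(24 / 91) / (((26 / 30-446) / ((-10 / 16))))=225 / 607607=0.00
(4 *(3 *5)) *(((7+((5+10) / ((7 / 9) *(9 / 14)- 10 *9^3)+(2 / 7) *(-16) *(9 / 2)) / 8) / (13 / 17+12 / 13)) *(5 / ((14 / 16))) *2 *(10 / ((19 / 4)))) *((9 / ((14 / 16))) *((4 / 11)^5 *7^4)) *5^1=49483248683581440000 / 16640010443023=2973751.06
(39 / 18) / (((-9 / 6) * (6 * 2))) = -13 / 108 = -0.12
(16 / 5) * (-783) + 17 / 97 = -1215131 / 485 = -2505.42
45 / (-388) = -45 / 388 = -0.12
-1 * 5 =-5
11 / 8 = 1.38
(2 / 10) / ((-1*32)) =-1 / 160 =-0.01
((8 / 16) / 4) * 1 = 1 / 8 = 0.12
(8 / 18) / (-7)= -4 / 63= -0.06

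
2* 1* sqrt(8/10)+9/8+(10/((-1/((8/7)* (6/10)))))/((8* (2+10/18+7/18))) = 2475/2968+4* sqrt(5)/5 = 2.62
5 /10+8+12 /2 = 29 /2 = 14.50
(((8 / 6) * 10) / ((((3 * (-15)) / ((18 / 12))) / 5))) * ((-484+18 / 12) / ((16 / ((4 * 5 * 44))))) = 58972.22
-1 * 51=-51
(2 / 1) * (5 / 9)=10 / 9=1.11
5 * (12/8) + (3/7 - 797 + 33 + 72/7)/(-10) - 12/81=78133/945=82.68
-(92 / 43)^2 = -4.58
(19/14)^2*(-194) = -35017/98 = -357.32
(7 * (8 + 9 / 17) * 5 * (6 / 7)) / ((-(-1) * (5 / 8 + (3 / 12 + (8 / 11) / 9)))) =3445200 / 12869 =267.71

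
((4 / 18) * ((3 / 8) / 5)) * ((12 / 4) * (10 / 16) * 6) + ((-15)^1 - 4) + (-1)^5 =-317 / 16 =-19.81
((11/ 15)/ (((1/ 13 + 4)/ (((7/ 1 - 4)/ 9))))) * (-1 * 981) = -58.82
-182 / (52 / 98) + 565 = 222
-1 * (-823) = 823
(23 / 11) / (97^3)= 23 / 10039403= 0.00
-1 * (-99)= 99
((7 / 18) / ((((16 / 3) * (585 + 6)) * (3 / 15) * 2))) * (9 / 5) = 0.00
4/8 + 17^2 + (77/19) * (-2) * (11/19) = 205631/722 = 284.81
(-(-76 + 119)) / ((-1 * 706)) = 43 / 706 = 0.06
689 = 689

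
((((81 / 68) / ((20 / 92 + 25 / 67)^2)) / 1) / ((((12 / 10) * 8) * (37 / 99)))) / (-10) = -6347522313 / 66671987200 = -0.10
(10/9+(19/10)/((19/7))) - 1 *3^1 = -107/90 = -1.19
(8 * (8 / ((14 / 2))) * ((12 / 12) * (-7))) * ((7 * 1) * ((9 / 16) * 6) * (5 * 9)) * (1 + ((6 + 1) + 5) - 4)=-612360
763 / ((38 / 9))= 6867 / 38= 180.71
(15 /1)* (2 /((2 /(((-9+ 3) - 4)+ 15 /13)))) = -1725 /13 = -132.69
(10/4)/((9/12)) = 10/3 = 3.33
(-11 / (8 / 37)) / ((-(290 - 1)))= 407 / 2312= 0.18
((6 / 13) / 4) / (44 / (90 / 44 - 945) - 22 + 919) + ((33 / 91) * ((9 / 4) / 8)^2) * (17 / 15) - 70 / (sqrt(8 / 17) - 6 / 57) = -2527 * sqrt(34) / 141 - 19561868864021521 / 1222401166371840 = -120.51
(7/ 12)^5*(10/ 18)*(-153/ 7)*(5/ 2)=-1020425/ 497664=-2.05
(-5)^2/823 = 25/823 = 0.03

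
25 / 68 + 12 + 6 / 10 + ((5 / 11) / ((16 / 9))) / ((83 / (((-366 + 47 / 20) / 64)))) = 4116463163 / 317870080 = 12.95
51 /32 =1.59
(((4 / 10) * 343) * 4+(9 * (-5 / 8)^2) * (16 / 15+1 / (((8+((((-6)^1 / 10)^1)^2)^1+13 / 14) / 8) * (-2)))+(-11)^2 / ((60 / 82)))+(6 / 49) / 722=988755279917 / 1380166536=716.40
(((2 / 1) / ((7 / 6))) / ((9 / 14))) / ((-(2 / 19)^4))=-130321 / 6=-21720.17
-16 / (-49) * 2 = 32 / 49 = 0.65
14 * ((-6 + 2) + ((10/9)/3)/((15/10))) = -4256/81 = -52.54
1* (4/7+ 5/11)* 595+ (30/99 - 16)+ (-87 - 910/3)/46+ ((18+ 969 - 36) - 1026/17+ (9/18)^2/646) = 2896617259/1961256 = 1476.92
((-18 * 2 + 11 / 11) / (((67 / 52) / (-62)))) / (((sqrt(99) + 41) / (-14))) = -4626440 / 7571 + 338520 * sqrt(11) / 7571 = -462.78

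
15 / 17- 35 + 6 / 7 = -3958 / 119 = -33.26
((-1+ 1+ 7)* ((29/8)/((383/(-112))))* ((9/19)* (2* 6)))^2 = 94209708096/52954729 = 1779.06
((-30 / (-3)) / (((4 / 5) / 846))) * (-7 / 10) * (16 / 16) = -14805 / 2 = -7402.50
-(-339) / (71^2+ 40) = 339 / 5081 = 0.07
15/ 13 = 1.15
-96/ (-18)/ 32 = 1/ 6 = 0.17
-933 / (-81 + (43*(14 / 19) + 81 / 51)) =301359 / 15416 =19.55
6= 6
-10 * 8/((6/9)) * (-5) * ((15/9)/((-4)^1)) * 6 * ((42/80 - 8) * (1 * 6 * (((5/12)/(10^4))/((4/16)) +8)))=538211.21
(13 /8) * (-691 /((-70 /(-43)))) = -386269 /560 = -689.77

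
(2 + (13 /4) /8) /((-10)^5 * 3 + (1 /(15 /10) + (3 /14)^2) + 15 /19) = -215061 /26812665752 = -0.00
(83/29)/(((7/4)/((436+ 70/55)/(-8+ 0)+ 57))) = 8549/2233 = 3.83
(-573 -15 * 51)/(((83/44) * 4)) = -14718/83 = -177.33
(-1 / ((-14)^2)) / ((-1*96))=0.00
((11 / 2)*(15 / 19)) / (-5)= -0.87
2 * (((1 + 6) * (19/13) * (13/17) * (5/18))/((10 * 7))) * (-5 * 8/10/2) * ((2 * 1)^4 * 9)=-304/17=-17.88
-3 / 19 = -0.16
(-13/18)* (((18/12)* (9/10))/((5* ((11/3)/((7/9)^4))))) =-31213/1603800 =-0.02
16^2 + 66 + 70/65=4200/13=323.08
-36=-36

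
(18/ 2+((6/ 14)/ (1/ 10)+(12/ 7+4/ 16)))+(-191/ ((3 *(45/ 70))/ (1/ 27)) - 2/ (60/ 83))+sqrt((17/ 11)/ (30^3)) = sqrt(5610)/ 9900+128527/ 14580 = 8.82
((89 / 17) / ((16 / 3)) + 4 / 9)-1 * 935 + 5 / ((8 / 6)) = -2276209 / 2448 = -929.82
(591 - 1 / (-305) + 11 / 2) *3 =1091601 / 610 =1789.51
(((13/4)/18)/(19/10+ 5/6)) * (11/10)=143/1968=0.07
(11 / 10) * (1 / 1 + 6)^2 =539 / 10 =53.90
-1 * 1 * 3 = -3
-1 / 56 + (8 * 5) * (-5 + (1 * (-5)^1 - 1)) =-24641 / 56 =-440.02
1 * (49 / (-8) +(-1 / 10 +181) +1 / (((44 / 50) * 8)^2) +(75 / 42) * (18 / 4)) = 182.83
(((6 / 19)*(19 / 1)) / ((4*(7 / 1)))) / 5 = 3 / 70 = 0.04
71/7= 10.14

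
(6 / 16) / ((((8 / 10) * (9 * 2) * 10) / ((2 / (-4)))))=-1 / 768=-0.00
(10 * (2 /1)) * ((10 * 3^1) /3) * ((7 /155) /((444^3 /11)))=385 /339172488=0.00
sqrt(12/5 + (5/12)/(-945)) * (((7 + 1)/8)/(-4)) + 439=439 - sqrt(952385)/2520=438.61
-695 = -695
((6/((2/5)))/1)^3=3375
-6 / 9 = -2 / 3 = -0.67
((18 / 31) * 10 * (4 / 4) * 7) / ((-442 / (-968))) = 609840 / 6851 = 89.01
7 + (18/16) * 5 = 101/8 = 12.62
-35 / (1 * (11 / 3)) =-105 / 11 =-9.55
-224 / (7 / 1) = -32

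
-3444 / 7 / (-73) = 6.74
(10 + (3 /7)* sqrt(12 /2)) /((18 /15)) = 5* sqrt(6) /14 + 25 /3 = 9.21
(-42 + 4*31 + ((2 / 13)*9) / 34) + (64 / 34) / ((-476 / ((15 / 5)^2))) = 2156653 / 26299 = 82.01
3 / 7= 0.43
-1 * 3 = -3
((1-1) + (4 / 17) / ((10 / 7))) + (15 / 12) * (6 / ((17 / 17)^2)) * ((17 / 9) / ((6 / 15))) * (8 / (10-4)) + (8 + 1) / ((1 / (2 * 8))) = 146411 / 765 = 191.39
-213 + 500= 287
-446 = -446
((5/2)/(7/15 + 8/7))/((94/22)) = 5775/15886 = 0.36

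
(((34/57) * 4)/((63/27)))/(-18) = -68/1197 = -0.06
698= 698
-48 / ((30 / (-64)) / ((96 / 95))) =49152 / 475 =103.48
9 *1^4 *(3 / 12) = 9 / 4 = 2.25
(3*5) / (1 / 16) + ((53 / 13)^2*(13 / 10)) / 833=25992409 / 108290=240.03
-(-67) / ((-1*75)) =-67 / 75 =-0.89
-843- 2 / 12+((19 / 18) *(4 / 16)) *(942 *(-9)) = -36965 / 12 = -3080.42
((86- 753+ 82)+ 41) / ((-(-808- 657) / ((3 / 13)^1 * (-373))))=31.96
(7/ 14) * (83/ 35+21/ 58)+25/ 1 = 26.37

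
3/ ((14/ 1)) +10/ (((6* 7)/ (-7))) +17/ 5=409/ 210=1.95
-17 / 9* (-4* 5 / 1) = 340 / 9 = 37.78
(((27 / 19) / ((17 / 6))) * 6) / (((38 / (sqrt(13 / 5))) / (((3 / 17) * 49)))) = 71442 * sqrt(65) / 521645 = 1.10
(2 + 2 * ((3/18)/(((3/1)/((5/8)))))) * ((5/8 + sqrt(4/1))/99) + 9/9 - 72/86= 177905/817344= 0.22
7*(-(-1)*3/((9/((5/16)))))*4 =35/12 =2.92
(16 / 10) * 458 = 3664 / 5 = 732.80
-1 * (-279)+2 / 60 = 8371 / 30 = 279.03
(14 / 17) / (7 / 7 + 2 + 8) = 14 / 187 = 0.07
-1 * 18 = -18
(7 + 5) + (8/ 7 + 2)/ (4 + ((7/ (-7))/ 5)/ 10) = 17816/ 1393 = 12.79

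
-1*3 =-3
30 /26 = 15 /13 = 1.15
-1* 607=-607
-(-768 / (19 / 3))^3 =12230590464 / 6859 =1783144.84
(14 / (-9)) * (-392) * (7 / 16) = 2401 / 9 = 266.78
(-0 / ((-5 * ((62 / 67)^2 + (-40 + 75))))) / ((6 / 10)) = 0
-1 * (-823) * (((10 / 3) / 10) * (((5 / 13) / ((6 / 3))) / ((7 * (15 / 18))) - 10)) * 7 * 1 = -746461 / 39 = -19140.03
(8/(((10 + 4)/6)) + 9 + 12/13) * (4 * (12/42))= 9720/637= 15.26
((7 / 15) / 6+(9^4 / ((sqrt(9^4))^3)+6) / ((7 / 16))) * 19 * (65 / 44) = 19355167 / 49896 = 387.91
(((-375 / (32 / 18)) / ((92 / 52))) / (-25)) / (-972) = -65 / 13248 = -0.00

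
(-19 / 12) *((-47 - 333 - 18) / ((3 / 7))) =26467 / 18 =1470.39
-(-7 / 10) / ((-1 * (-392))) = 1 / 560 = 0.00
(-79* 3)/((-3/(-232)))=-18328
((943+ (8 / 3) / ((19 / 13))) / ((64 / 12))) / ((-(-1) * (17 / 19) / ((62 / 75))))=333901 / 2040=163.68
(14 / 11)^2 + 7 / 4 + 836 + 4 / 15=6095761 / 7260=839.64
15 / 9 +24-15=32 / 3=10.67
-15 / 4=-3.75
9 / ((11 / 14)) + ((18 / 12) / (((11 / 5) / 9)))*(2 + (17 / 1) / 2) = 3339 / 44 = 75.89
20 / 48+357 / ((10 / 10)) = 4289 / 12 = 357.42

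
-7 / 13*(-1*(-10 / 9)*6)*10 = -35.90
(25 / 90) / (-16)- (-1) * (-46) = -13253 / 288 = -46.02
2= 2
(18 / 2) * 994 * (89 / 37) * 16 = 12739104 / 37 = 344300.11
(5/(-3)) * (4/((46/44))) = -440/69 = -6.38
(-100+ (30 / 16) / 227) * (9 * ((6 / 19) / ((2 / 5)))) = -24513975 / 34504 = -710.47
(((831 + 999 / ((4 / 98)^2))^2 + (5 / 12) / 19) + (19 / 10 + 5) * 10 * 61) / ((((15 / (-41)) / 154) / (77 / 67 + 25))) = -75786258072894517841 / 19095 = -3968905895412124.53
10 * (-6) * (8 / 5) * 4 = -384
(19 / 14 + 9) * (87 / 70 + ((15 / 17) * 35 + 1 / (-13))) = 14377823 / 43316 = 331.93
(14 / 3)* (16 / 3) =24.89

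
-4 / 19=-0.21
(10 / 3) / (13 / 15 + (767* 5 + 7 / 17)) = 850 / 978251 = 0.00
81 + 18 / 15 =411 / 5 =82.20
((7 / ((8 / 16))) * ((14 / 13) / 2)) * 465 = 45570 / 13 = 3505.38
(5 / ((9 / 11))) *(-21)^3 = -56595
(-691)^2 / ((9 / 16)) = 7639696 / 9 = 848855.11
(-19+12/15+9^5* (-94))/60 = -27753121/300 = -92510.40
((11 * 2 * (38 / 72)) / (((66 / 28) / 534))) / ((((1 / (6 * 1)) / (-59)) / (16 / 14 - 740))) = 688007024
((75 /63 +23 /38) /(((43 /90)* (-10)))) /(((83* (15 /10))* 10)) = -0.00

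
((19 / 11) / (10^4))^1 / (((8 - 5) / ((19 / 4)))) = 361 / 1320000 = 0.00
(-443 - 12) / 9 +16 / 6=-47.89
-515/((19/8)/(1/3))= -4120/57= -72.28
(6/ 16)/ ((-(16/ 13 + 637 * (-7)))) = 13/ 154536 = 0.00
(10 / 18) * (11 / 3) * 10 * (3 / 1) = 550 / 9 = 61.11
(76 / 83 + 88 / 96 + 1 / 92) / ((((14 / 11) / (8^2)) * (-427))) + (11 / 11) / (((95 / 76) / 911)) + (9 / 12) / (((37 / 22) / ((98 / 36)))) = 440217737131 / 603205820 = 729.80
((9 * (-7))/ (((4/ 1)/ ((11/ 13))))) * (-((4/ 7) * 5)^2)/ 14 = 4950/ 637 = 7.77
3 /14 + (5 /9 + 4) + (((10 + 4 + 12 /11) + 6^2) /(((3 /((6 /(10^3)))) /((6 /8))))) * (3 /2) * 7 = 7726289 /1386000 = 5.57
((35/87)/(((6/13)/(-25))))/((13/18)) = -875/29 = -30.17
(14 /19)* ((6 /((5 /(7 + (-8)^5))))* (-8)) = 22015392 /95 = 231740.97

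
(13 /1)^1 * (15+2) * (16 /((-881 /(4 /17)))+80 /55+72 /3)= 54507128 /9691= 5624.51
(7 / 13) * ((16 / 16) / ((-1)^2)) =7 / 13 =0.54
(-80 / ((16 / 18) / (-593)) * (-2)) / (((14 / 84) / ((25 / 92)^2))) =-50034375 / 1058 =-47291.47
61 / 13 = 4.69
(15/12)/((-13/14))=-35/26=-1.35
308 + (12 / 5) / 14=10786 / 35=308.17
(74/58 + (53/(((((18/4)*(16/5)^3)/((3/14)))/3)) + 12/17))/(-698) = -31278669/9866436608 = -0.00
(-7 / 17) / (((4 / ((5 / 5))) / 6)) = -21 / 34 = -0.62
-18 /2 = -9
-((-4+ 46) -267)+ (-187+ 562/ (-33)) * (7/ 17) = 79094/ 561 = 140.99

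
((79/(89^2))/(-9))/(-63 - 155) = 79/15541002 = 0.00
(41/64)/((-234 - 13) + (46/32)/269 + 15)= -11029/3994020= -0.00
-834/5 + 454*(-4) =-1982.80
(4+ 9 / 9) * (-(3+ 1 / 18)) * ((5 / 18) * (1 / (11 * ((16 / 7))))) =-875 / 5184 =-0.17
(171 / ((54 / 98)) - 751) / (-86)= 661 / 129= 5.12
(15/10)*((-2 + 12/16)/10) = -3/16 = -0.19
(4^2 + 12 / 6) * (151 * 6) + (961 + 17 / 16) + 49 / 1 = 277105 / 16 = 17319.06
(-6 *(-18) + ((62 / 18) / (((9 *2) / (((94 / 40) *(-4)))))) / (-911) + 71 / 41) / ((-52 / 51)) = -56438586059 / 524408040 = -107.62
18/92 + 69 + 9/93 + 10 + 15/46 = 56768/713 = 79.62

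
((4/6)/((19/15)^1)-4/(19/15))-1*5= -7.63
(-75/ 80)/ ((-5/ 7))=21/ 16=1.31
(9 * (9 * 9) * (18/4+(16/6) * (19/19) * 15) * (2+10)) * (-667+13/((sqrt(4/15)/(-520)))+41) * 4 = -5263146720 * sqrt(15) - 974772144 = -21358851739.21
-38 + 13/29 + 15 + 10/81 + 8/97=-5091556/227853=-22.35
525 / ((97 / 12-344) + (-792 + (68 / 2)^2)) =6300 / 337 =18.69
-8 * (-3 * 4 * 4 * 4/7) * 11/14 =8448/49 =172.41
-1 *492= -492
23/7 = 3.29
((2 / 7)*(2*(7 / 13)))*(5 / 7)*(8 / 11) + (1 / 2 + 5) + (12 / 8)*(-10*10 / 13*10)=-219669 / 2002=-109.72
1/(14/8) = 4/7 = 0.57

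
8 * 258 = 2064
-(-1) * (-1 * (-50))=50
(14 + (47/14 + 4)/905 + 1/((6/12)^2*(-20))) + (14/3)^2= 4057861/114030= 35.59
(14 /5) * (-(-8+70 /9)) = 28 /45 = 0.62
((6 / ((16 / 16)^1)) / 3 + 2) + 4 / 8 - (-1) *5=19 / 2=9.50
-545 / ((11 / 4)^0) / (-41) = 545 / 41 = 13.29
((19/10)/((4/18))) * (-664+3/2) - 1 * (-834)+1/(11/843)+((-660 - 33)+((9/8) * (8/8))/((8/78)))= -1913391/352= -5435.77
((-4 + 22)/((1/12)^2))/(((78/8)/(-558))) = -148342.15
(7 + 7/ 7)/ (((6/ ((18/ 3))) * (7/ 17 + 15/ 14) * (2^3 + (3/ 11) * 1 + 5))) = 10472/ 25769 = 0.41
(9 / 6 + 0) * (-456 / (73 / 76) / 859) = -51984 / 62707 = -0.83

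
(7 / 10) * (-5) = -7 / 2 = -3.50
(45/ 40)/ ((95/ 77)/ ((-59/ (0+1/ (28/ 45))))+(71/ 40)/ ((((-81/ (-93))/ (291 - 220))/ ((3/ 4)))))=51517620/ 4968035071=0.01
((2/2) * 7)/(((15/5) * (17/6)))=14/17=0.82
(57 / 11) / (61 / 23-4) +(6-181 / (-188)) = 3.12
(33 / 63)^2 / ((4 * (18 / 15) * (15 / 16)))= 242 / 3969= 0.06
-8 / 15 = -0.53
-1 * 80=-80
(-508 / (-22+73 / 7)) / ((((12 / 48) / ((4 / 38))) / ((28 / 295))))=796544 / 454005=1.75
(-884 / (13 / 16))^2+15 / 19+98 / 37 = 1183747.44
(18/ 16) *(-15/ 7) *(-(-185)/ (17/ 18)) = -224775/ 476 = -472.22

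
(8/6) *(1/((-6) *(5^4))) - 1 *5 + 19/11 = -202522/61875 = -3.27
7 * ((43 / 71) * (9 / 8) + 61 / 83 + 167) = 55578719 / 47144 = 1178.91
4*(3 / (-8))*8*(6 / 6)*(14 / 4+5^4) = -7542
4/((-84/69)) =-23/7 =-3.29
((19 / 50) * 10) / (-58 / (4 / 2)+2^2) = -19 / 125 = -0.15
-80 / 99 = -0.81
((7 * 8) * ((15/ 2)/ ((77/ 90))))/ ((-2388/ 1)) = -0.21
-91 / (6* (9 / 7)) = -637 / 54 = -11.80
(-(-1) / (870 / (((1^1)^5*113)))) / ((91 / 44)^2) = 109384 / 3602235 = 0.03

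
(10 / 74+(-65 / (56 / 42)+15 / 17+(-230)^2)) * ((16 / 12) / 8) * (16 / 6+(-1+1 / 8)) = 635331235 / 40256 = 15782.27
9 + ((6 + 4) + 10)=29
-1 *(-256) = 256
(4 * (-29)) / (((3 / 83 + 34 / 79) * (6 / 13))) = -4943978 / 9177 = -538.74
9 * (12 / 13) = 108 / 13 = 8.31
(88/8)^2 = 121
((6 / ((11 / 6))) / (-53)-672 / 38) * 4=-786288 / 11077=-70.98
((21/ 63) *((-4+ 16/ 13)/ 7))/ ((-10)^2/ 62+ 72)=-186/ 103831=-0.00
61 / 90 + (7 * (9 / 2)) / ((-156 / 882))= -415159 / 2340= -177.42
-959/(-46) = 20.85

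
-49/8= -6.12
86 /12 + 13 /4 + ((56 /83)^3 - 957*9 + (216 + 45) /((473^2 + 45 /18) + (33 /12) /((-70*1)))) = -1232516328521981375 /143277949614732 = -8602.28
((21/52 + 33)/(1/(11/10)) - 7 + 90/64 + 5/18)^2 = 346140425569/350438400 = 987.74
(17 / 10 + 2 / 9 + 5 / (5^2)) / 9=0.24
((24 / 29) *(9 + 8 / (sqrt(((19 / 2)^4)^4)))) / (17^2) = 215791156824 / 8372896579213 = 0.03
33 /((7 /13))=429 /7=61.29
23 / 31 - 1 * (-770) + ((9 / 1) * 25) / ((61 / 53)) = 1827148 / 1891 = 966.23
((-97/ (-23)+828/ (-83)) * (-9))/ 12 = 32979/ 7636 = 4.32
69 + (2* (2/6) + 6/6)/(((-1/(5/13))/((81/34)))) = 29823/442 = 67.47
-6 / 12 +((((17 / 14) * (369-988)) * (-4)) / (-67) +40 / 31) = -1281871 / 29078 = -44.08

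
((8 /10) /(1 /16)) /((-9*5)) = -64 /225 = -0.28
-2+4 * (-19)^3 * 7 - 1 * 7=-192061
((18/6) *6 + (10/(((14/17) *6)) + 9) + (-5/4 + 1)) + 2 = 2585/84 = 30.77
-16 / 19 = -0.84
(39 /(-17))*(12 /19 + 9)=-7137 /323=-22.10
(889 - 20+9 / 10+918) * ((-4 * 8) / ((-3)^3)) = 286064 / 135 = 2118.99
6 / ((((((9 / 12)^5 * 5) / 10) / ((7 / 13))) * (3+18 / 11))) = 315392 / 53703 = 5.87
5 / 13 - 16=-203 / 13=-15.62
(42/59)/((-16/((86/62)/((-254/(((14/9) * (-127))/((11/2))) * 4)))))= -2107/965712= -0.00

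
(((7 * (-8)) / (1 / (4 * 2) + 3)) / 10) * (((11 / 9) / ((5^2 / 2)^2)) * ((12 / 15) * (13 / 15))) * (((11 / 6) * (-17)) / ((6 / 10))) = 47919872 / 94921875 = 0.50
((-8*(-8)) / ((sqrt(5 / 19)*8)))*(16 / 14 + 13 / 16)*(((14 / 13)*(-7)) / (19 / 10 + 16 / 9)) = -62.50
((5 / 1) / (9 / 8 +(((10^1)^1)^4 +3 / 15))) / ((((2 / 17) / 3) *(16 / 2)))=425 / 266702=0.00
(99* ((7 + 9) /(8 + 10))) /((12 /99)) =726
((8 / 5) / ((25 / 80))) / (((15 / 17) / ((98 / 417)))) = 213248 / 156375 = 1.36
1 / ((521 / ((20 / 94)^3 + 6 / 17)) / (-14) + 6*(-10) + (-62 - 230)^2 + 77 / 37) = 0.00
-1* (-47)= 47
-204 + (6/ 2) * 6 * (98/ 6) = 90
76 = 76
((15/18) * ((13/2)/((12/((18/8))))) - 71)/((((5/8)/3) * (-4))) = 13437/160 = 83.98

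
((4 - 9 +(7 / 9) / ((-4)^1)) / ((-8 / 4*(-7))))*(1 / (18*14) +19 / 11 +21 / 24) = -245633 / 254016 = -0.97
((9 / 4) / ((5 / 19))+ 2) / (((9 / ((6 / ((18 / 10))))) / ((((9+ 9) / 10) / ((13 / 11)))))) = 5.95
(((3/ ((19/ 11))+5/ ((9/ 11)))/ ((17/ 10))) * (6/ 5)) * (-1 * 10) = -53680/ 969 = -55.40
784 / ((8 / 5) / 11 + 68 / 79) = 851620 / 1093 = 779.16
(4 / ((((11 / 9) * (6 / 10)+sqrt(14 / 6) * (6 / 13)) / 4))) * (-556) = -248064960 / 1549+52041600 * sqrt(21) / 1549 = -6184.89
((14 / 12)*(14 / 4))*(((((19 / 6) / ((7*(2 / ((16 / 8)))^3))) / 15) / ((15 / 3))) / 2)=133 / 10800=0.01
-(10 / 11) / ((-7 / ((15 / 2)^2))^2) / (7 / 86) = -10884375 / 15092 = -721.20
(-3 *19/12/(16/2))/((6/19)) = -361/192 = -1.88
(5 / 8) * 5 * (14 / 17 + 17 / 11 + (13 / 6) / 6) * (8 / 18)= 459475 / 121176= 3.79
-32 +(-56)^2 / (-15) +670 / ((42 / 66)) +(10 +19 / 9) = 259529 / 315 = 823.90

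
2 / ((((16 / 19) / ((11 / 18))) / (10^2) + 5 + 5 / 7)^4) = 1789523225062890625 / 963250584697008816128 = 0.00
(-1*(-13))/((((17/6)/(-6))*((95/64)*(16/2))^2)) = -29952/153425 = -0.20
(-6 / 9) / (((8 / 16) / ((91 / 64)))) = -91 / 48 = -1.90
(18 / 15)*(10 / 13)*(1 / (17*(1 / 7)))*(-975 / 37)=-6300 / 629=-10.02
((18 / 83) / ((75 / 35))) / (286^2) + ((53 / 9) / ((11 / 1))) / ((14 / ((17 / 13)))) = 26735584 / 534639105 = 0.05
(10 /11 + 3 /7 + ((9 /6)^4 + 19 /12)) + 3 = 40595 /3696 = 10.98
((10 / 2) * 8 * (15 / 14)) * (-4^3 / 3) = -6400 / 7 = -914.29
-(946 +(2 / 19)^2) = -341510 / 361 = -946.01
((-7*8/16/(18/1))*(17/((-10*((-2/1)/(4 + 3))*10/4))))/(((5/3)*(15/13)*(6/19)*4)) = -205751/1080000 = -0.19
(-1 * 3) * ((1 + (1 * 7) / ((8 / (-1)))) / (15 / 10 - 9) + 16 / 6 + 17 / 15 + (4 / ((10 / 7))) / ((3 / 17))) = -1179 / 20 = -58.95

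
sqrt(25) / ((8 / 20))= 25 / 2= 12.50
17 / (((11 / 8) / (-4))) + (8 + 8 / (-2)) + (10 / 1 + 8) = -27.45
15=15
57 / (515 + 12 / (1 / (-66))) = -57 / 277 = -0.21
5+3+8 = 16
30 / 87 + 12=358 / 29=12.34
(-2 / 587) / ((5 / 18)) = -36 / 2935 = -0.01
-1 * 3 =-3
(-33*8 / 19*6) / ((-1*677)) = 1584 / 12863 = 0.12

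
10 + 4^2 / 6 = 38 / 3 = 12.67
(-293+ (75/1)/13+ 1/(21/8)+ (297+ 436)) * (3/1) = 121799/91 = 1338.45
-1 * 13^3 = -2197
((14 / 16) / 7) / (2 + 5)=0.02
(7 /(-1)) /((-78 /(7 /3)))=49 /234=0.21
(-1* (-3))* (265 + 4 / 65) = 51687 / 65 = 795.18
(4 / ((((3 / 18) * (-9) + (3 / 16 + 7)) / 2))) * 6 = 768 / 91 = 8.44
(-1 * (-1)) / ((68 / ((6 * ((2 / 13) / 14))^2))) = 9 / 140777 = 0.00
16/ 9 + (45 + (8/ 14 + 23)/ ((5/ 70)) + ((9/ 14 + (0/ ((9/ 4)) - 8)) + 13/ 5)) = 234373/ 630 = 372.02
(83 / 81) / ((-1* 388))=-83 / 31428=-0.00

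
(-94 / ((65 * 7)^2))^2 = 8836 / 42859350625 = 0.00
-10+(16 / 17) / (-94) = -7998 / 799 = -10.01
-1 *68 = -68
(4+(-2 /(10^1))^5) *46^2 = 26447884 /3125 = 8463.32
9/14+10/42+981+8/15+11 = 69539/70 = 993.41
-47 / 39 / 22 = -47 / 858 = -0.05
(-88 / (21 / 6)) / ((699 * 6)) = -88 / 14679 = -0.01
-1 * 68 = -68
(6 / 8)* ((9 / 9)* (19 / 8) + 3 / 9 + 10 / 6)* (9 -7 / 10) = 27.23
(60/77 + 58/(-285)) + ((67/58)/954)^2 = 12893578253707/22395825088560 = 0.58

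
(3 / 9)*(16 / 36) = 4 / 27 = 0.15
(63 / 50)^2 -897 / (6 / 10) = -1493.41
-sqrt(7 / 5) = -sqrt(35) / 5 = -1.18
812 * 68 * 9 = 496944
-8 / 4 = -2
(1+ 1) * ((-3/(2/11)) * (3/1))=-99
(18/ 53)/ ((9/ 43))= 86/ 53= 1.62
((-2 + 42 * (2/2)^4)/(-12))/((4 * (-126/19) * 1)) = 95/756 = 0.13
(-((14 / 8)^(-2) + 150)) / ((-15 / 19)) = 139954 / 735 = 190.41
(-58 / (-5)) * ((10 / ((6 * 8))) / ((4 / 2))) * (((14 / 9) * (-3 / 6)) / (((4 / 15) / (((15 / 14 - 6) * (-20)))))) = -16675 / 48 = -347.40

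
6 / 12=1 / 2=0.50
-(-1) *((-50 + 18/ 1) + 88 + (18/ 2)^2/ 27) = 59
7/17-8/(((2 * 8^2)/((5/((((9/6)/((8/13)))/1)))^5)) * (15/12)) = -2153710607/1533811383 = -1.40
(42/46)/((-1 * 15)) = -7/115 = -0.06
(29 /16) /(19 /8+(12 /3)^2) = 29 /294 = 0.10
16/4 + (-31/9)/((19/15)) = 1.28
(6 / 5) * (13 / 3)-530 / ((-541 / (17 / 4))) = 50657 / 5410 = 9.36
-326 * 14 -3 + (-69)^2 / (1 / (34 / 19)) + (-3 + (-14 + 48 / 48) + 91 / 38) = 3939.08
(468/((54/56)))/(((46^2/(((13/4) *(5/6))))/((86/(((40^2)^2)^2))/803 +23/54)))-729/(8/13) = -160240134829998078626537/135296766443520000000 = -1184.36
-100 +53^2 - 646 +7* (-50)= 1713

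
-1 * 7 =-7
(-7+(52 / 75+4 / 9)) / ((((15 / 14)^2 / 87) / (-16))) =119955136 / 16875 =7108.45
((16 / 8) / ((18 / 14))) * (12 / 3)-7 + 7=56 / 9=6.22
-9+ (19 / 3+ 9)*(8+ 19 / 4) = 373 / 2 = 186.50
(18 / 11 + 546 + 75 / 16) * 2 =97209 / 88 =1104.65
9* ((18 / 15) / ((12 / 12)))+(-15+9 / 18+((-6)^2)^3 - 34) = 466183 / 10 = 46618.30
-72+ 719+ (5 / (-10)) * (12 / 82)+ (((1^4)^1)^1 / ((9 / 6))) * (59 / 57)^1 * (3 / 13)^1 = 19659122 / 30381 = 647.09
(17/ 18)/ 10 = 0.09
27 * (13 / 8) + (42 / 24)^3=3151 / 64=49.23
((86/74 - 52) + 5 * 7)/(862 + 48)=-293/16835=-0.02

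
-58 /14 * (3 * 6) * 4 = -2088 /7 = -298.29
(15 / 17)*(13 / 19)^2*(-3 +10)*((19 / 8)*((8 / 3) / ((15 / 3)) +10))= 72.34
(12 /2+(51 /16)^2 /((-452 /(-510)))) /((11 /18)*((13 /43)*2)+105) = 391021317 /2359251968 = 0.17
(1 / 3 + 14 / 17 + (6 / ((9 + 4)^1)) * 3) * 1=1685 / 663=2.54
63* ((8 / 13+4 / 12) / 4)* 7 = 5439 / 52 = 104.60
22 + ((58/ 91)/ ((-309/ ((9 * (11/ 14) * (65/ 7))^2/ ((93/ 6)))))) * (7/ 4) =643851109/ 30665572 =21.00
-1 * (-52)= 52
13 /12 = 1.08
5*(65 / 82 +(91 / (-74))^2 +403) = 454987195 / 224516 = 2026.52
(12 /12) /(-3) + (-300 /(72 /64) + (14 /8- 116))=-1525 /4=-381.25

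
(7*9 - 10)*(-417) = -22101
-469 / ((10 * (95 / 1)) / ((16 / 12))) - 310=-442688 / 1425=-310.66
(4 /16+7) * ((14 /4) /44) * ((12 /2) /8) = 609 /1408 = 0.43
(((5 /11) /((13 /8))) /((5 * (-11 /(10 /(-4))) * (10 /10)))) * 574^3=2404567.37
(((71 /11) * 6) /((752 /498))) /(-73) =-53037 /150964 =-0.35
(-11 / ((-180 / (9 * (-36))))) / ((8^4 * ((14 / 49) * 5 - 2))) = 693 / 81920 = 0.01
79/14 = 5.64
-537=-537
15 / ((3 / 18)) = 90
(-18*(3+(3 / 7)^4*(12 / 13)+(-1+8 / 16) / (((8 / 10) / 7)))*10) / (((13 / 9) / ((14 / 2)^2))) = 135904635 / 16562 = 8205.81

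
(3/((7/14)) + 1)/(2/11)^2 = 847/4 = 211.75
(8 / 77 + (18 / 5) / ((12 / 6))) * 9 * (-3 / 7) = -19791 / 2695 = -7.34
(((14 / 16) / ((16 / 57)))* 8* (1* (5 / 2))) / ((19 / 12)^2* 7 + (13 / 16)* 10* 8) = 17955 / 23774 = 0.76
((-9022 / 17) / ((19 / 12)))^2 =11721093696 / 104329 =112347.42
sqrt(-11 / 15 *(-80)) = 4 *sqrt(33) / 3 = 7.66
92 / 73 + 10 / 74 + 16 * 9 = 392713 / 2701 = 145.40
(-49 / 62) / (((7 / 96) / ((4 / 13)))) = -1344 / 403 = -3.33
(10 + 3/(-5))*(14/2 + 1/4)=1363/20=68.15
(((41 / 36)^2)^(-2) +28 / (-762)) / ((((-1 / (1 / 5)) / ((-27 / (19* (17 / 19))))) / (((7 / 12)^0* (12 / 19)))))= 64840288536 / 579577709905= 0.11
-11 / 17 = -0.65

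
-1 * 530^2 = -280900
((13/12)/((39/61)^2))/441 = 3721/619164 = 0.01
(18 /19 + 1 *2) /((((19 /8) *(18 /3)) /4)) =896 /1083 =0.83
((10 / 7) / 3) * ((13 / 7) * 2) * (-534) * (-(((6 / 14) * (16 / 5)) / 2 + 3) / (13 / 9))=826632 / 343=2410.01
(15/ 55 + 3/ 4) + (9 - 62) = -51.98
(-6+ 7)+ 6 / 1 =7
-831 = -831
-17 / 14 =-1.21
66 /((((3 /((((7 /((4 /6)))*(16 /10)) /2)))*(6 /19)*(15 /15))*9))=2926 /45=65.02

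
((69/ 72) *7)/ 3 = 161/ 72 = 2.24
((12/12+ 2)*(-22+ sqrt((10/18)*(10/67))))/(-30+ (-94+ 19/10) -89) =660/2111 -50*sqrt(134)/141437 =0.31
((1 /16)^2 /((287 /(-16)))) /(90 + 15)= -1 /482160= -0.00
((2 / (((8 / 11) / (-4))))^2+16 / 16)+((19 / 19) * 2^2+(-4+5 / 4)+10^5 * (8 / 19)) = 3209367 / 76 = 42228.51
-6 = -6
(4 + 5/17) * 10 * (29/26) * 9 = 95265/221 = 431.06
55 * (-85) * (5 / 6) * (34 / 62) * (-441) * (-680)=-19860802500 / 31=-640671048.39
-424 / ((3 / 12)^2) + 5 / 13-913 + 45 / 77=-7703727 / 1001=-7696.03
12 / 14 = 6 / 7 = 0.86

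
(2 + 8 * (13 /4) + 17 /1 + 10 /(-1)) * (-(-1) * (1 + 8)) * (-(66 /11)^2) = -11340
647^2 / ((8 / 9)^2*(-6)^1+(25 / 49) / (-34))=-18829870038 / 213923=-88021.72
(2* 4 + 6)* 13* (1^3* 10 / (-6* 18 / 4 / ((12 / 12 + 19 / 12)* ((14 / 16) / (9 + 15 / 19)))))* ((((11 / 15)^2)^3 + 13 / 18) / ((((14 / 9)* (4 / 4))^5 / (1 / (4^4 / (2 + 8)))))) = -4939073009 / 84295680000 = -0.06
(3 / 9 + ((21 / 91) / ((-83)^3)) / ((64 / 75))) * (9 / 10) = 1427178327 / 4757267840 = 0.30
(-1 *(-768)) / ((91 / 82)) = 62976 / 91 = 692.04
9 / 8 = 1.12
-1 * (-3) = 3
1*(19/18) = 19/18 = 1.06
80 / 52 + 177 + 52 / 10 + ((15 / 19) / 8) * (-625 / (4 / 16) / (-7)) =3786213 / 17290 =218.98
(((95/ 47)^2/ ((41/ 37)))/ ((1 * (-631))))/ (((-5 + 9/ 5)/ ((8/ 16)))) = 1669625/ 1828769248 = 0.00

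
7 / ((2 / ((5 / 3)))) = 35 / 6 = 5.83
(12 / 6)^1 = 2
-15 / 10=-3 / 2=-1.50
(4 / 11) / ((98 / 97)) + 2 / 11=292 / 539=0.54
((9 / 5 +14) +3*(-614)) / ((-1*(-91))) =-9131 / 455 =-20.07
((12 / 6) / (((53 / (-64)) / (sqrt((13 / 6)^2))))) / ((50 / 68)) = -28288 / 3975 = -7.12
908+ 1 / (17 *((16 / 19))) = 246995 / 272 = 908.07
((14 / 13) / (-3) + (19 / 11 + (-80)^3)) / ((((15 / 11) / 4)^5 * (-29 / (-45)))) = -3293038360302592 / 19085625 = -172540242.21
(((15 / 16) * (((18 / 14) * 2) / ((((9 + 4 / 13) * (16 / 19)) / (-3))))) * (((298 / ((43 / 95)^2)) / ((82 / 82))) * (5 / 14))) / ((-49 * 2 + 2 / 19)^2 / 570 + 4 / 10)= -23066742472678125 / 828350916515584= -27.85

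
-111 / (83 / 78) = -8658 / 83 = -104.31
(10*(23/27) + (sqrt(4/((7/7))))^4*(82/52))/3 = 11846/1053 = 11.25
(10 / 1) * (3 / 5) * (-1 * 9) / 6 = -9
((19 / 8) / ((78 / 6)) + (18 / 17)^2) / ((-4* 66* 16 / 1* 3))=-39187 / 380869632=-0.00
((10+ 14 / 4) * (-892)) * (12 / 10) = -72252 / 5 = -14450.40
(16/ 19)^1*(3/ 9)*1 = 16/ 57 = 0.28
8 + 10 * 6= 68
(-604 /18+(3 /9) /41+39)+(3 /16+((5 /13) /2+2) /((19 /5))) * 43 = 2941349 /76752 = 38.32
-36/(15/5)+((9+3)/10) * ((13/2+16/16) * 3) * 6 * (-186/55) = -30792/55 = -559.85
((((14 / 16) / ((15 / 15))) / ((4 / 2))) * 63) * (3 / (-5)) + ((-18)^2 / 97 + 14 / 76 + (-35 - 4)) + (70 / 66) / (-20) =-253328717 / 4865520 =-52.07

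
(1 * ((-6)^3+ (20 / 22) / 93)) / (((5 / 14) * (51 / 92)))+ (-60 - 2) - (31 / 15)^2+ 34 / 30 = -1507930352 / 1304325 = -1156.10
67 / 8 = 8.38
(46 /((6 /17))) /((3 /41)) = 16031 /9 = 1781.22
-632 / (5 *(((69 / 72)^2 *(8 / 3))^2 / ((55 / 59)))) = -324352512 / 16510619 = -19.65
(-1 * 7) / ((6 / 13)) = -91 / 6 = -15.17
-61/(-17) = 61/17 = 3.59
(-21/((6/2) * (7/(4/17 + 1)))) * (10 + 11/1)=-441/17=-25.94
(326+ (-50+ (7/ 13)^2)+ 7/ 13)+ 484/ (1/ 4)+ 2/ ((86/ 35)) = 16086539/ 7267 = 2213.64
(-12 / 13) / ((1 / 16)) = -192 / 13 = -14.77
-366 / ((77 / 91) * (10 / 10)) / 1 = -4758 / 11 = -432.55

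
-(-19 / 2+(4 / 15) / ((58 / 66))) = 2667 / 290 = 9.20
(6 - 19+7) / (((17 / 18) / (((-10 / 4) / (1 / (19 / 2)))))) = 2565 / 17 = 150.88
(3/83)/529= 3/43907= 0.00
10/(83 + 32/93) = 0.12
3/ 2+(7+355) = 727/ 2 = 363.50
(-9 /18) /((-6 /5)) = 5 /12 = 0.42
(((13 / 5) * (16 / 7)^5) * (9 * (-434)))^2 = 57856869201573052416 / 144120025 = 401449203201.10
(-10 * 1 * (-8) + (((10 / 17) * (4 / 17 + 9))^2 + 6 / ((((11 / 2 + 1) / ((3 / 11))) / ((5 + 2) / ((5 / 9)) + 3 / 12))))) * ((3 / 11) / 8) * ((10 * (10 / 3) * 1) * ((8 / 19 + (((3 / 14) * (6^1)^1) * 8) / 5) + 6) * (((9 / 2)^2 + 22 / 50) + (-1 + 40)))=16184768992948329 / 249619212700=64837.83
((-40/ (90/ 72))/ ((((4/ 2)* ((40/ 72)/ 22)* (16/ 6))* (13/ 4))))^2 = 22581504/ 4225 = 5344.73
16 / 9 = 1.78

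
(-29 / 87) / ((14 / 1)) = -1 / 42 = -0.02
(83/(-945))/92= -83/86940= -0.00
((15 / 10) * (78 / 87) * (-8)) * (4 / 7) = -1248 / 203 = -6.15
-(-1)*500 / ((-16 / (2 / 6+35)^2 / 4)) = -1404500 / 9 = -156055.56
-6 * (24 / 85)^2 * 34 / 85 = -6912 / 36125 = -0.19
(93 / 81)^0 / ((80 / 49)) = 49 / 80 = 0.61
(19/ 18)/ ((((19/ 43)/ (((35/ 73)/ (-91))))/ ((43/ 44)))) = -9245/ 751608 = -0.01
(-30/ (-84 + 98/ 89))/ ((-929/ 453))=-604755/ 3427081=-0.18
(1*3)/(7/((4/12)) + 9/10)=10/73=0.14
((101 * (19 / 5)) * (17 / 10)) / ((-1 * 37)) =-32623 / 1850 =-17.63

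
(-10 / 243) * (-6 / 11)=20 / 891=0.02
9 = 9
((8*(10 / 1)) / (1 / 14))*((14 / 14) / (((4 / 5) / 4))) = 5600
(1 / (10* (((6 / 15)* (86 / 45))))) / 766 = 0.00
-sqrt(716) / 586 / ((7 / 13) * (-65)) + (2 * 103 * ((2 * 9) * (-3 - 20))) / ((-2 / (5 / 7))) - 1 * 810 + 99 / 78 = sqrt(179) / 10255 + 5396271 / 182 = 29649.84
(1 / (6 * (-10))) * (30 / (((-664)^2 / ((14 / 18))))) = -7 / 7936128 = -0.00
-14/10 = -7/5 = -1.40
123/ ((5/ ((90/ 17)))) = 2214/ 17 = 130.24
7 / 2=3.50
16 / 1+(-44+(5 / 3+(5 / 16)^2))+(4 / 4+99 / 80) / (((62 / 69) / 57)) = 13773073 / 119040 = 115.70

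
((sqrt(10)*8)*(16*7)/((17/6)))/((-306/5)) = -4480*sqrt(10)/867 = -16.34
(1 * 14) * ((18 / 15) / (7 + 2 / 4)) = 56 / 25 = 2.24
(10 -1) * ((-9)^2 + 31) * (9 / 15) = 3024 / 5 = 604.80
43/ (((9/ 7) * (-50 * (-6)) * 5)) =301/ 13500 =0.02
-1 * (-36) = 36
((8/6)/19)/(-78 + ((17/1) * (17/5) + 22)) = 20/513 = 0.04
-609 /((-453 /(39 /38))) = 7917 /5738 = 1.38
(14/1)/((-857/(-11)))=154/857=0.18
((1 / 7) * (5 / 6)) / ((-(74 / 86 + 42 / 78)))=-2795 / 32844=-0.09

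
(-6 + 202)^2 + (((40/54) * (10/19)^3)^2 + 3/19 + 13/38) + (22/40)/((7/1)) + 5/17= 3135799101412786093/81625544452620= 38416.88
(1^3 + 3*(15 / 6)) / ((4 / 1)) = 17 / 8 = 2.12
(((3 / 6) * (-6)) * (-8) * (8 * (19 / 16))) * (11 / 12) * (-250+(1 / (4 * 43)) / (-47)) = -422389209 / 8084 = -52250.03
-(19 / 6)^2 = -10.03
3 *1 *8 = 24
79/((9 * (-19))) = -79/171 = -0.46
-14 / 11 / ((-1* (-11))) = -14 / 121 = -0.12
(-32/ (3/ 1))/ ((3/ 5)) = -160/ 9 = -17.78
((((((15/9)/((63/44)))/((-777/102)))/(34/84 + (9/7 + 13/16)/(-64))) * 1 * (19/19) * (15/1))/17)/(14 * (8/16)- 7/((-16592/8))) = -186892288/3611044563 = -0.05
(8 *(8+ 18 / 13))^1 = 976 / 13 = 75.08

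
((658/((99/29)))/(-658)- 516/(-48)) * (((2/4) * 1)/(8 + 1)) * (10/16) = 0.36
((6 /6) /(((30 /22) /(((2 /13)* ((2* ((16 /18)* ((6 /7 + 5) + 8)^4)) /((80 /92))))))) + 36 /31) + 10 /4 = 11114145026053 /1306264050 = 8508.34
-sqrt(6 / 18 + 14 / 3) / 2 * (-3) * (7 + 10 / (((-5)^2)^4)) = 1640631 * sqrt(5) / 156250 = 23.48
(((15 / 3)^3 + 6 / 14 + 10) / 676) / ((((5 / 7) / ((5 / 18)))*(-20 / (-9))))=237 / 6760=0.04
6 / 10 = 3 / 5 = 0.60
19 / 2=9.50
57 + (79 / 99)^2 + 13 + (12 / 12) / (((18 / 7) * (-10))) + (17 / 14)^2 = 346126849 / 4802490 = 72.07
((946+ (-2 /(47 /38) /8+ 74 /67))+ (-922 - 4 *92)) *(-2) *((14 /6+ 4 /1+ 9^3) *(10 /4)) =11916971935 /9447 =1261455.69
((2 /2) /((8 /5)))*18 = 45 /4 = 11.25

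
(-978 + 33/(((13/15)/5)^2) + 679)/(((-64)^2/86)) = 2904521/173056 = 16.78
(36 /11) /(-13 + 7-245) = -36 /2761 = -0.01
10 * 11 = 110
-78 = -78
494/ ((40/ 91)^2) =2045407/ 800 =2556.76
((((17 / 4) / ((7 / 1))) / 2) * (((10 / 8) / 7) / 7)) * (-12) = -255 / 2744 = -0.09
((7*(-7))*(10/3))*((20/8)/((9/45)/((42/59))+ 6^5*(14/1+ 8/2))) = -85750/29393339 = -0.00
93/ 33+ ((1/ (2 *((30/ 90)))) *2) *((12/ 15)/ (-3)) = 111/ 55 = 2.02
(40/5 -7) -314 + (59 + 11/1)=-243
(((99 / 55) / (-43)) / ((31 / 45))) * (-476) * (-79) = -3045924 / 1333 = -2285.01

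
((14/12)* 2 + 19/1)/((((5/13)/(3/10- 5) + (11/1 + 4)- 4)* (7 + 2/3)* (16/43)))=105092/153433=0.68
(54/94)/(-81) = -1/141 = -0.01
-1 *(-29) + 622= 651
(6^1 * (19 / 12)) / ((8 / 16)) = 19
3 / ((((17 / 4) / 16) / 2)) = 384 / 17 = 22.59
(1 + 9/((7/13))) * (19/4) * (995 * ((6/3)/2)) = 586055/7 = 83722.14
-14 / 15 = -0.93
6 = 6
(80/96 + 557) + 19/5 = 16849/30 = 561.63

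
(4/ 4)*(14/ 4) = 7/ 2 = 3.50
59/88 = 0.67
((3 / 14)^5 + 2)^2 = 1157541443881 / 289254654976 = 4.00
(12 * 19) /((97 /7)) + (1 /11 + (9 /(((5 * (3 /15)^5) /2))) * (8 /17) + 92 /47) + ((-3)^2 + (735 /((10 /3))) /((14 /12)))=4697985069 /852533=5510.62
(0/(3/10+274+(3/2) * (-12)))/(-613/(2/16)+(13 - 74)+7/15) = 0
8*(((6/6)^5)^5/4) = 2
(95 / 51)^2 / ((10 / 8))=7220 / 2601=2.78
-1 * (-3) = 3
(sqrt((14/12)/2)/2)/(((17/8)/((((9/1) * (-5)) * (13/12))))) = -65 * sqrt(21)/34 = -8.76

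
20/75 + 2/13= 82/195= 0.42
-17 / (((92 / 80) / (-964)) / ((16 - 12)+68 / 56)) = 11963240 / 161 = 74305.84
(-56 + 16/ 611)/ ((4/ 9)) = -76950/ 611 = -125.94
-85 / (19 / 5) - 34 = -1071 / 19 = -56.37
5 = 5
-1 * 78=-78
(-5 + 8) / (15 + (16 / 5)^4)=1875 / 74911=0.03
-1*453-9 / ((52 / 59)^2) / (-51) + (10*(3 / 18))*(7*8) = -49568143 / 137904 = -359.44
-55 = -55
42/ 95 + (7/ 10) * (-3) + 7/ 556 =-17381/ 10564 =-1.65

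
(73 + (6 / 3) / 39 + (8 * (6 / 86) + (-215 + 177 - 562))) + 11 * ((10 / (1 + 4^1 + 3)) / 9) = -10562339 / 20124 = -524.86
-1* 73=-73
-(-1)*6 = 6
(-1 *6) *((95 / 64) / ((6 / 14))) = -20.78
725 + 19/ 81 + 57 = 63361/ 81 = 782.23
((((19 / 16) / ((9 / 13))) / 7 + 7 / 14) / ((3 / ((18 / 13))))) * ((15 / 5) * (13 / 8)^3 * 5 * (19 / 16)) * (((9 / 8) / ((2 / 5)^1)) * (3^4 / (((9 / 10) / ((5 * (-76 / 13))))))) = -194467.74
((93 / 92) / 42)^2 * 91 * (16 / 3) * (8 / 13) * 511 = 140306 / 1587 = 88.41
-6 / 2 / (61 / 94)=-282 / 61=-4.62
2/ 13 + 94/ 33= 1288/ 429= 3.00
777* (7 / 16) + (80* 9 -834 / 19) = 1016.04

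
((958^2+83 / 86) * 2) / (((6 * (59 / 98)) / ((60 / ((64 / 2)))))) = 19337307815 / 20296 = 952764.48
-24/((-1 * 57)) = 0.42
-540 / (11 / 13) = -7020 / 11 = -638.18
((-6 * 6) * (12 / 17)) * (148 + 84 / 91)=-3784.40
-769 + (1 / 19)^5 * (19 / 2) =-200433697 / 260642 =-769.00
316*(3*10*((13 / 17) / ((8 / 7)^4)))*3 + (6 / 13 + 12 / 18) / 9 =38948120441 / 3055104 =12748.54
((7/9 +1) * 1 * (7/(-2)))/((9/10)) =-560/81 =-6.91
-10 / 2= -5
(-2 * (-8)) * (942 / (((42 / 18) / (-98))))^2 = 25044961536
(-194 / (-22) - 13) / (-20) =23 / 110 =0.21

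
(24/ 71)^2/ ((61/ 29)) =16704/ 307501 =0.05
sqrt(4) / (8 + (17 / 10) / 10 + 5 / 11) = 2200 / 9487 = 0.23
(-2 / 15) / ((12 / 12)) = -0.13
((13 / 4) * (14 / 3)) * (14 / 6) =637 / 18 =35.39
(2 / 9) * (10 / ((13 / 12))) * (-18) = -480 / 13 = -36.92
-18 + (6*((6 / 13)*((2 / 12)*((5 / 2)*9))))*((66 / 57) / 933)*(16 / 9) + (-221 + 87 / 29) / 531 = -18.39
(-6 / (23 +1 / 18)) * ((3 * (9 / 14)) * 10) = -2916 / 581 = -5.02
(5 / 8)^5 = 3125 / 32768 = 0.10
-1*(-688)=688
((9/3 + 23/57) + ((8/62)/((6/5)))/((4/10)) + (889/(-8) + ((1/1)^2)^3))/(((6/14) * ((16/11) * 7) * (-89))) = 0.27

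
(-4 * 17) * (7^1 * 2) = -952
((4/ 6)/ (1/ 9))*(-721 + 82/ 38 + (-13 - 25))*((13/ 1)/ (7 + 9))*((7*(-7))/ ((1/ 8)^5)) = 112558817280/ 19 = 5924148277.89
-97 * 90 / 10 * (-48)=41904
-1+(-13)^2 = 168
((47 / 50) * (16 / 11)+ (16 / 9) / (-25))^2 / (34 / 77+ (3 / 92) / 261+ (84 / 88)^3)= 4228392222208 / 3300655044375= 1.28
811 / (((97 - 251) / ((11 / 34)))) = -811 / 476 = -1.70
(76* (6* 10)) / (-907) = -4560 / 907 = -5.03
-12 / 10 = -6 / 5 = -1.20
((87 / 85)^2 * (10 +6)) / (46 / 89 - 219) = -0.08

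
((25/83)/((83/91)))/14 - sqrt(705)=325/13778 - sqrt(705)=-26.53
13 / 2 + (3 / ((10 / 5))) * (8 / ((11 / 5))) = 263 / 22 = 11.95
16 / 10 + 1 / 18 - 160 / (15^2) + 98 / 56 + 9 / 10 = 647 / 180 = 3.59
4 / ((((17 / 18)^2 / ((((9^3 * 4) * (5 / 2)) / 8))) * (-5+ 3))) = -590490 / 289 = -2043.22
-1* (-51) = 51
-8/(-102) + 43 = 2197/51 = 43.08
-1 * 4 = -4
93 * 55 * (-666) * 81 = -275933790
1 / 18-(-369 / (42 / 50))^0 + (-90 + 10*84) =13483 / 18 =749.06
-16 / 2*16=-128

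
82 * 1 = 82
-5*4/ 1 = -20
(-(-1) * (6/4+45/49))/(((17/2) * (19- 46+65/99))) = -23463/2172464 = -0.01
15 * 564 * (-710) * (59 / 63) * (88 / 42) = -1732570400 / 147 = -11786193.20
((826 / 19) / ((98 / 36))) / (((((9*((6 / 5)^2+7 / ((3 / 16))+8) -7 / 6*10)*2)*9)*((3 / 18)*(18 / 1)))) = 2950 / 4082701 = 0.00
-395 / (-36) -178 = -6013 / 36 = -167.03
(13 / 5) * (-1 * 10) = -26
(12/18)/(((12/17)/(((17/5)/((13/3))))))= 289/390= 0.74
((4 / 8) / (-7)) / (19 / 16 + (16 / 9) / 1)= -72 / 2989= -0.02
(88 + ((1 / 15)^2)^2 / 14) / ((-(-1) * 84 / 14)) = 62370001 / 4252500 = 14.67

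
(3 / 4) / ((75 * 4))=1 / 400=0.00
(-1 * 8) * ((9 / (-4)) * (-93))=-1674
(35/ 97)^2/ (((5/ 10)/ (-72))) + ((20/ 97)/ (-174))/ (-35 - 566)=-9223425830/ 491968383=-18.75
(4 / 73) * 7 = 28 / 73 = 0.38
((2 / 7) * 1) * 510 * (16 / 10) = 1632 / 7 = 233.14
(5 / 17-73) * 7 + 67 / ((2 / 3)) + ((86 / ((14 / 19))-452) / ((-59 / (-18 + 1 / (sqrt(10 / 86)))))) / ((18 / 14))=-978929 / 2006 + 2347 * sqrt(215) / 2655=-475.04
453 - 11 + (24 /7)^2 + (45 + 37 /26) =637227 /1274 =500.18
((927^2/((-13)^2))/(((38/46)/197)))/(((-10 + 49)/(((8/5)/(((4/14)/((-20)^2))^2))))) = 4070130458688000/41743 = 97504502759.46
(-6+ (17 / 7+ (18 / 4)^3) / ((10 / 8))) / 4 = 4819 / 280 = 17.21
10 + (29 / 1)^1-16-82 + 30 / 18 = -172 / 3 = -57.33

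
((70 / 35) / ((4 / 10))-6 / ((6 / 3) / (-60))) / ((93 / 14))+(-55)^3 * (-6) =998277.85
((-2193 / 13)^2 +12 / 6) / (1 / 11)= 52905457 / 169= 313050.04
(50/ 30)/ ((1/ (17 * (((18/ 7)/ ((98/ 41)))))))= 10455/ 343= 30.48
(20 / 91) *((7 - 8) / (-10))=2 / 91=0.02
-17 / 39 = -0.44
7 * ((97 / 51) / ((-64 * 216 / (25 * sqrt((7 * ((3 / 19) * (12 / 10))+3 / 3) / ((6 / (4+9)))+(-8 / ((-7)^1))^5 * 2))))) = -485 * sqrt(341711703690) / 3938264064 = -0.07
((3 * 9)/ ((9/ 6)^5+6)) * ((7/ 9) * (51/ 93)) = 3808/ 4495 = 0.85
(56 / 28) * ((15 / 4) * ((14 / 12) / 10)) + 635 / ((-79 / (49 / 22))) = -118377 / 6952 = -17.03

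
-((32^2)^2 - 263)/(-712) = 1472.35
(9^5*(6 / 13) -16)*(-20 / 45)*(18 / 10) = -1416344 / 65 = -21789.91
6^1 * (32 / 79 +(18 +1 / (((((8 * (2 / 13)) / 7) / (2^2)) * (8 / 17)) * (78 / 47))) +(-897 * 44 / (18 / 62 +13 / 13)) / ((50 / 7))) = -8029072213 / 316000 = -25408.46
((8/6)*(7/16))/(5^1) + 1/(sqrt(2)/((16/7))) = 7/60 + 8*sqrt(2)/7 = 1.73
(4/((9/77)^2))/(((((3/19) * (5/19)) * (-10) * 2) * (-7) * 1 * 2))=305767/12150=25.17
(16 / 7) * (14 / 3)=32 / 3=10.67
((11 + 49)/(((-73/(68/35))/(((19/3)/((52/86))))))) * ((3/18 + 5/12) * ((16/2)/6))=-111112/8541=-13.01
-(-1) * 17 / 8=17 / 8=2.12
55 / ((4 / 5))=275 / 4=68.75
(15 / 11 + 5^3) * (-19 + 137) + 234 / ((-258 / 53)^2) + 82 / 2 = 608615445 / 40678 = 14961.78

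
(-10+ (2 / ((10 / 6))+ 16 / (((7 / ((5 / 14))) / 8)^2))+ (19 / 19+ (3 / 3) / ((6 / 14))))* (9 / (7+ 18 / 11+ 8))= -1109702 / 732305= -1.52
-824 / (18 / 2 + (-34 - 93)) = 412 / 59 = 6.98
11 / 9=1.22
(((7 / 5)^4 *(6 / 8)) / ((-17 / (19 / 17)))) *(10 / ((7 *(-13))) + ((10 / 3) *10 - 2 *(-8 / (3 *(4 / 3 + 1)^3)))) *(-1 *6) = 89784177 / 2348125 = 38.24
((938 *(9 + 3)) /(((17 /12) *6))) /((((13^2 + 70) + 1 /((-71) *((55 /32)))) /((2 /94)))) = 87909360 /745677137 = 0.12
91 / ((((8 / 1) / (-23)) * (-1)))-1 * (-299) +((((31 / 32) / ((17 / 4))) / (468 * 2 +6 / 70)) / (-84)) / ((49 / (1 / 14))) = 20563658944765 / 36679882176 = 560.62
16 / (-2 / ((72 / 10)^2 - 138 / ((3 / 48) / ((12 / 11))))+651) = 5185152 / 210971147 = 0.02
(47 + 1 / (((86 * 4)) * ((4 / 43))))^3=3408862625 / 32768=104030.23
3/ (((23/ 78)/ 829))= 193986/ 23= 8434.17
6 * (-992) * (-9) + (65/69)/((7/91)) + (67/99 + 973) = 124219283/2277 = 54553.92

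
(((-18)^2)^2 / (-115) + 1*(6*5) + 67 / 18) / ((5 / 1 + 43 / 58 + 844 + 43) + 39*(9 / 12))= -5555066 / 5826015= -0.95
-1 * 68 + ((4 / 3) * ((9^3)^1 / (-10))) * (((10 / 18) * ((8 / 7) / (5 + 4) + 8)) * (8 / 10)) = -14668 / 35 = -419.09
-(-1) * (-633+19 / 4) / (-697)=2513 / 2788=0.90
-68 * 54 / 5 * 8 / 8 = -3672 / 5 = -734.40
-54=-54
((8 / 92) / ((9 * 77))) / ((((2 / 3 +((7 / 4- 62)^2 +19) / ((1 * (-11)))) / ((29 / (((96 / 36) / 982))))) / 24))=-0.10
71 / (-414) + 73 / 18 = 268 / 69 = 3.88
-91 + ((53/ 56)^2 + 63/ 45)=-88.70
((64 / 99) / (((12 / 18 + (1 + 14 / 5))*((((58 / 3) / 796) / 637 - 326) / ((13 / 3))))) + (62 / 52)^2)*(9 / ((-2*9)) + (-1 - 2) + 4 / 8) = -526120612015469 / 123530867762588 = -4.26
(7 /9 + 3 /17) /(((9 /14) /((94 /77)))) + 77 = 1193767 /15147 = 78.81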